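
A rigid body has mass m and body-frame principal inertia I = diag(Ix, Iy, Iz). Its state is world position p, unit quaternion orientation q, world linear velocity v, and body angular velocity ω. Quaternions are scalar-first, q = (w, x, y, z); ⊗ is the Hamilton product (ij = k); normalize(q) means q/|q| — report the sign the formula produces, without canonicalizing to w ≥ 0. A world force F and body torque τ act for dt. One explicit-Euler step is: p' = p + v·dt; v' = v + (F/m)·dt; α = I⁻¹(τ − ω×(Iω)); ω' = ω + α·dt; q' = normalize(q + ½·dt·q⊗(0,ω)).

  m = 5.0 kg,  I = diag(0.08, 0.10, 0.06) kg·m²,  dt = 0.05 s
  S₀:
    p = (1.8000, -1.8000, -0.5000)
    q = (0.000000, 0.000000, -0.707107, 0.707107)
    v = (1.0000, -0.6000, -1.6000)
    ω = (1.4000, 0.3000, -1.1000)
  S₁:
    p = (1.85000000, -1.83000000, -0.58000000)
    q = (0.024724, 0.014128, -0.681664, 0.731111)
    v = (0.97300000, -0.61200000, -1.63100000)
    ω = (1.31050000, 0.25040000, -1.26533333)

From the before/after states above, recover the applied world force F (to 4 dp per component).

F = (-2.7000, -1.2000, -3.1000)

Δv = v₁−v₀ = (-0.02700000, -0.01200000, -0.03100000)
F = m·Δv/dt = (-2.7000, -1.2000, -3.1000)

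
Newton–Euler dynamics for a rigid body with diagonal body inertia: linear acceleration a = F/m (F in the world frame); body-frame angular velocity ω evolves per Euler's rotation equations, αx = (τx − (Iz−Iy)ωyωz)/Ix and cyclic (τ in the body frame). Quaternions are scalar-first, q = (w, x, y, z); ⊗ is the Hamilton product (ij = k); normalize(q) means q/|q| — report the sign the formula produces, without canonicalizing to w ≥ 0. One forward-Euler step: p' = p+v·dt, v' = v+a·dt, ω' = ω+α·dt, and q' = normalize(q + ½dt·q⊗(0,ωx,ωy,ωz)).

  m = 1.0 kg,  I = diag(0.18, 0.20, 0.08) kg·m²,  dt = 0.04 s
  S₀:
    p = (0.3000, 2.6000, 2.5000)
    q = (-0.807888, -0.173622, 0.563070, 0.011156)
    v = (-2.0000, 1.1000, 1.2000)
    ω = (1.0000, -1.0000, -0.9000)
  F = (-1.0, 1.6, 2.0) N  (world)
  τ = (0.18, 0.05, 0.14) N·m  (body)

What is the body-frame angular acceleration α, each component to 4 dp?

gyro term ω×Iω = (-0.1080, -0.0900, -0.0200)
α = I⁻¹(τ − ω×Iω) = (1.6000, 0.7000, 2.0000)

α = (1.6000, 0.7000, 2.0000)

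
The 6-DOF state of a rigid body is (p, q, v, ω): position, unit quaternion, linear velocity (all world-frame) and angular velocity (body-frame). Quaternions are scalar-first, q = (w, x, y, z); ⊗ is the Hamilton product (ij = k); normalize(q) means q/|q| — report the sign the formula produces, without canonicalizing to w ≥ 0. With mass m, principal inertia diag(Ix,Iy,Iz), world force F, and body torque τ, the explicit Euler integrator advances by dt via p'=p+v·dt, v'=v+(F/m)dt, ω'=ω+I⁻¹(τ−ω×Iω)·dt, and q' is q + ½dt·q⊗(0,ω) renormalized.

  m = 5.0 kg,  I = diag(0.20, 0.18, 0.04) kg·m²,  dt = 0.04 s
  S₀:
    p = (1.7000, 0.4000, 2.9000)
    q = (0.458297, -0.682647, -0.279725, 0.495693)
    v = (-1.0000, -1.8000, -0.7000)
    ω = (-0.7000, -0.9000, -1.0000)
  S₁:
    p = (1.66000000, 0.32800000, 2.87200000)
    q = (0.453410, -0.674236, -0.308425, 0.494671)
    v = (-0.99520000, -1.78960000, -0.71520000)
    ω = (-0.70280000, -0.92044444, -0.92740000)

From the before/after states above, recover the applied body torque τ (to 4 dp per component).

ω₁ − ω₀ = (-0.00280000, -0.02044444, 0.07260000)
precession coupling = (-0.1260, 0.1120, -0.0126)
I·α + gyro = (-0.1400, 0.0200, 0.0600)

τ = (-0.1400, 0.0200, 0.0600)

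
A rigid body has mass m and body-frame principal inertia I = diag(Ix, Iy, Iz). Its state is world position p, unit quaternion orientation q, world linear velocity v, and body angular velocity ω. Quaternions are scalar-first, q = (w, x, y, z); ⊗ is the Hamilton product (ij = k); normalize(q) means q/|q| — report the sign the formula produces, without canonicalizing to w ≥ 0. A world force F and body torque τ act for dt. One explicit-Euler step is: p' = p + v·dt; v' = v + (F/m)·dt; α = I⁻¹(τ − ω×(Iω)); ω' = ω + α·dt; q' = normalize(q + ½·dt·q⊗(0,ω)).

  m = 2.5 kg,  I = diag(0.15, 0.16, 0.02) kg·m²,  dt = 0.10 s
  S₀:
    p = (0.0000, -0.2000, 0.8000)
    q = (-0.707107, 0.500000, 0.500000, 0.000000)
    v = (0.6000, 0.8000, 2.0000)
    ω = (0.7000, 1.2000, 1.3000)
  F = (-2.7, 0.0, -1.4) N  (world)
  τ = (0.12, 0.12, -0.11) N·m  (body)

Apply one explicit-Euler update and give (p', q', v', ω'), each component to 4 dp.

p' = (0.0600, -0.1200, 1.0000)
q' = (-0.7512, 0.5055, 0.4232, -0.0333)
v' = (0.4920, 0.8000, 1.9440)
ω' = (0.9256, 1.2011, 0.7080)

a = F/m = (-1.0800, 0.0000, -0.5600)
p' = p + v·dt = (0.0600, -0.1200, 1.0000)
v' = v + a·dt = (0.4920, 0.8000, 1.9440)
angular accel α = (2.2560, 0.0106, -5.9200)
ω' = ω + α·dt = (0.9256, 1.2011, 0.7080)
Hamilton product q⊗(0,ω) = (-0.9500000, 0.1550251, -1.4985284, -0.6692391)
updated quaternion q' = (-0.7512, 0.5055, 0.4232, -0.0333)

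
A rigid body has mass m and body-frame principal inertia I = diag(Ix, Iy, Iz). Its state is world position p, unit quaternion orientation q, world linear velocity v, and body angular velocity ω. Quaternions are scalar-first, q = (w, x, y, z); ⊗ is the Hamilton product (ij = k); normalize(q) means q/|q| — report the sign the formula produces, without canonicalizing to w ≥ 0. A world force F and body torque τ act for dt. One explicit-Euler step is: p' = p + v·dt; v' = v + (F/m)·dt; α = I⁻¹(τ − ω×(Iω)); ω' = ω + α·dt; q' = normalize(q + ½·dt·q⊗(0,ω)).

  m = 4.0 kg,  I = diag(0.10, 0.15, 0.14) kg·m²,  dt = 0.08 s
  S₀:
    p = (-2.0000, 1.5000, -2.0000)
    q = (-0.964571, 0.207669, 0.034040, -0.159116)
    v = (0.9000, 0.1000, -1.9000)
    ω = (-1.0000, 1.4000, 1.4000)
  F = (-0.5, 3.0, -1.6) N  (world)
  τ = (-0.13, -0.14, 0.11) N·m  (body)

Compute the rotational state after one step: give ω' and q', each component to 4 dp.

ω' = (-1.0883, 1.2955, 1.5029)
q' = (-0.9455, 0.2561, -0.0251, -0.1994)

α = I⁻¹(τ − ω×Iω) = (-1.1040, -1.3067, 1.2857)
ω' = ω + α·dt = (-1.0883, 1.2955, 1.5029)
Hamilton product q⊗(0,ω) = (0.3827754, 1.2349894, -1.4820200, -1.0256228)
q + ½dt·q⊗(0,ω), renormalized = (-0.9455, 0.2561, -0.0251, -0.1994)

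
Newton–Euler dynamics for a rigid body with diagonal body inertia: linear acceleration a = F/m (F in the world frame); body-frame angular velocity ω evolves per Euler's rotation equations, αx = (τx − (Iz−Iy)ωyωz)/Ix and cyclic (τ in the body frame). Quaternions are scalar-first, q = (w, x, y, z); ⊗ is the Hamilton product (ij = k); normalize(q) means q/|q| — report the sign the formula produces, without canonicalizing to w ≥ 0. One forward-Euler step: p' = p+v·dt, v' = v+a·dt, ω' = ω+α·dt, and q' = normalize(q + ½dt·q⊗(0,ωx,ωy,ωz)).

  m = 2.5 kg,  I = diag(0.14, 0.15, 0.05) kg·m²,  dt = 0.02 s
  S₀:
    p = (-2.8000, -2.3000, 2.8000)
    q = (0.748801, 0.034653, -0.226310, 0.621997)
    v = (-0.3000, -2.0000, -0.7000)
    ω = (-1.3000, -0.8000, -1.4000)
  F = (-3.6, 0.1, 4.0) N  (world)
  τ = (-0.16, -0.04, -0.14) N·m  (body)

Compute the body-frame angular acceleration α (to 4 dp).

α = (-0.3429, -1.3587, -3.0080)

ω×(Iω) gyroscopic = (-0.1120, 0.1638, 0.0104)
(τ − ω×Iω)/I = (-0.3429, -1.3587, -3.0080)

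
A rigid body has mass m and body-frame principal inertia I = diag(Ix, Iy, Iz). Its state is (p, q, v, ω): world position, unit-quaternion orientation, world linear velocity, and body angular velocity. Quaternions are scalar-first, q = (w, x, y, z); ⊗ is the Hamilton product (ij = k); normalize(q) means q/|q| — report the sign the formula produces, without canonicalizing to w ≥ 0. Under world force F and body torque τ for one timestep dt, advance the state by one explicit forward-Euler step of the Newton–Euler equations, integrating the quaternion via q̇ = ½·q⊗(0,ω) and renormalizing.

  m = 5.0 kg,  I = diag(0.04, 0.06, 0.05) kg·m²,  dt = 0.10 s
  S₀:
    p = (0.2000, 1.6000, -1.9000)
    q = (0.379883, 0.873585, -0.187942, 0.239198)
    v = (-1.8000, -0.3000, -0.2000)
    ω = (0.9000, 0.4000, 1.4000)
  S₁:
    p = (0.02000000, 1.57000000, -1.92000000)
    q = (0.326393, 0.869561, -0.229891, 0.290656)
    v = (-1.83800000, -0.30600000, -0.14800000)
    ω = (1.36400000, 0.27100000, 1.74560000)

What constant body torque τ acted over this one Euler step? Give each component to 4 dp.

ω₁ − ω₀ = (0.46400000, -0.12900000, 0.34560000)
precession coupling = (-0.0056, -0.0126, 0.0072)
I·α + gyro = (0.1800, -0.0900, 0.1800)

τ = (0.1800, -0.0900, 0.1800)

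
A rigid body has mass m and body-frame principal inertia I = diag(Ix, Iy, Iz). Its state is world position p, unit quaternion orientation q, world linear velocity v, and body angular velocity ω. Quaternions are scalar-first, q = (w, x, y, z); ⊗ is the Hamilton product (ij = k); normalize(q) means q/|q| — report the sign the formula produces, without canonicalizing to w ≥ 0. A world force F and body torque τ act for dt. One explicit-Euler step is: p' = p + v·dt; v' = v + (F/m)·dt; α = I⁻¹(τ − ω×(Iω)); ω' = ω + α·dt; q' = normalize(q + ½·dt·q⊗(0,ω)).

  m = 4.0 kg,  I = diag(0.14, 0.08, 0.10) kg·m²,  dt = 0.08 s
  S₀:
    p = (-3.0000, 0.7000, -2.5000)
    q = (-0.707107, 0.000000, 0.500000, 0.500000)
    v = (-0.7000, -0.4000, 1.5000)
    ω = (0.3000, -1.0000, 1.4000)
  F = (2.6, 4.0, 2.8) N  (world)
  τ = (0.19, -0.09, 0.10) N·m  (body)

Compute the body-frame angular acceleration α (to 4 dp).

α = (1.5571, -1.3350, 0.8200)

ω×(Iω) gyroscopic = (-0.0280, 0.0168, 0.0180)
angular accel α = (1.5571, -1.3350, 0.8200)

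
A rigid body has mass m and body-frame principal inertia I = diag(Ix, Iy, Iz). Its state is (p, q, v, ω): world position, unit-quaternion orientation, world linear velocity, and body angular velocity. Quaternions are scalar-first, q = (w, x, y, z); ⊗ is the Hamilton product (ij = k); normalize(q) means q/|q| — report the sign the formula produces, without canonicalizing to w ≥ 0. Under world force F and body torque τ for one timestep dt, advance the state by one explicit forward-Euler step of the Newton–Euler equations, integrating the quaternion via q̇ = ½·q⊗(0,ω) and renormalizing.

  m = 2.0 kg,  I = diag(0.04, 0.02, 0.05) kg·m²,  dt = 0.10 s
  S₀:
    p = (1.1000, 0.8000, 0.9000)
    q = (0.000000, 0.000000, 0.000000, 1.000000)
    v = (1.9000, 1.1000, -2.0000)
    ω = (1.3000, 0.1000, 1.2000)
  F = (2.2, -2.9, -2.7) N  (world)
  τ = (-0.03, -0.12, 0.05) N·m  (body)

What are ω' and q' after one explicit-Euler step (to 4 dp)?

ω' = (1.2160, -0.4220, 1.3052)
q' = (-0.0598, -0.0050, 0.0647, 0.9961)

angular accel α = (-0.8400, -5.2200, 1.0520)
ω' = ω + α·dt = (1.2160, -0.4220, 1.3052)
Hamilton product q⊗(0,ω) = (-1.2000000, -0.1000000, 1.3000000, 0.0000000)
q + ½dt·q⊗(0,ω), renormalized = (-0.0598, -0.0050, 0.0647, 0.9961)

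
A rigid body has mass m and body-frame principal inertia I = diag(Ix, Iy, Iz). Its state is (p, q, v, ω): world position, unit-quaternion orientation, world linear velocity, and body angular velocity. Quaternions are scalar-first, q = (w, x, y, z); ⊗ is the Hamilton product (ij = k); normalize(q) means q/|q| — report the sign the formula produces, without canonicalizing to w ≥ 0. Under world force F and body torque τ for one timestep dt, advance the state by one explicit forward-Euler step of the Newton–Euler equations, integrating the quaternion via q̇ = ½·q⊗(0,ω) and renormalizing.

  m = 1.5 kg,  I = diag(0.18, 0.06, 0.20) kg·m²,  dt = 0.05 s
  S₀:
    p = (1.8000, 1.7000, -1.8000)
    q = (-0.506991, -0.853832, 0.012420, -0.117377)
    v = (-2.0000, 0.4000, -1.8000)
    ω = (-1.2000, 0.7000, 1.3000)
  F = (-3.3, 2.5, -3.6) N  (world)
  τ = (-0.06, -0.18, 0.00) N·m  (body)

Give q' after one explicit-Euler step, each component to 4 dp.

q⊗(0,ω) = (-0.8807023, 0.7066991, 0.8959403, -1.2418667)
updated quaternion q' = (-0.5284, -0.8352, 0.0348, -0.1483)

q' = (-0.5284, -0.8352, 0.0348, -0.1483)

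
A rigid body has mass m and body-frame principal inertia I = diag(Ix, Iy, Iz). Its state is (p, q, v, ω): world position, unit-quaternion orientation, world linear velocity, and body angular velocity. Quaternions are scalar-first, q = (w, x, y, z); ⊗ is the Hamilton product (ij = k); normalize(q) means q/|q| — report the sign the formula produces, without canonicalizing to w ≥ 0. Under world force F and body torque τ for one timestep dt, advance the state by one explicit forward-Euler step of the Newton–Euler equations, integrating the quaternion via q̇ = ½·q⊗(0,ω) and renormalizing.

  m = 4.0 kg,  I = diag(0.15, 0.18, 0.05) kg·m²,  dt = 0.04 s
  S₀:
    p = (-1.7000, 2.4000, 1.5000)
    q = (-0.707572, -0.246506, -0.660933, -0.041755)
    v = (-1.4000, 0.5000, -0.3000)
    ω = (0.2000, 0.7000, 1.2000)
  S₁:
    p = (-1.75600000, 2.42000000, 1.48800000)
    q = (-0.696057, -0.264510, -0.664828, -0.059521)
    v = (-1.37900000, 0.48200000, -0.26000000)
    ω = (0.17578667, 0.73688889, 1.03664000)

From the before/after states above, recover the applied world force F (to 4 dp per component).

Δv = v₁−v₀ = (0.02100000, -0.01800000, 0.04000000)
m·(v₁−v₀)/dt = (2.1000, -1.8000, 4.0000)

F = (2.1000, -1.8000, 4.0000)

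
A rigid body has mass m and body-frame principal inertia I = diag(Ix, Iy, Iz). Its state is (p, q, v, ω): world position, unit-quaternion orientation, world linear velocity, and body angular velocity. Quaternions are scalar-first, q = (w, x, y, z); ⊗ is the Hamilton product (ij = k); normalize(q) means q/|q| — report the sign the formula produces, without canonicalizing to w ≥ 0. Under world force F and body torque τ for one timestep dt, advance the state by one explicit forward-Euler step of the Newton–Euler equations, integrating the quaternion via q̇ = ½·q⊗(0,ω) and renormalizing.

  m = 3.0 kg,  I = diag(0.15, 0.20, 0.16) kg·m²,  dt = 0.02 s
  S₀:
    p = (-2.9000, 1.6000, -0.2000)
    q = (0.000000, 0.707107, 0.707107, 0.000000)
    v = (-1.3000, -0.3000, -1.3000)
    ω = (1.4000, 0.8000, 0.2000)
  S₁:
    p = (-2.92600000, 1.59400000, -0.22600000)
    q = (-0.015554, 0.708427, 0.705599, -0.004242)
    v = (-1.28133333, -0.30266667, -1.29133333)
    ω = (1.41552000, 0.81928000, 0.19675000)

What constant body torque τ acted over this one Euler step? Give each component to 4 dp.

ω₁ − ω₀ = (0.01552000, 0.01928000, -0.00325000)
precession coupling = (-0.0064, -0.0028, 0.0560)
τ = I·(Δω/dt) + ω₀×(Iω₀) = (0.1100, 0.1900, 0.0300)

τ = (0.1100, 0.1900, 0.0300)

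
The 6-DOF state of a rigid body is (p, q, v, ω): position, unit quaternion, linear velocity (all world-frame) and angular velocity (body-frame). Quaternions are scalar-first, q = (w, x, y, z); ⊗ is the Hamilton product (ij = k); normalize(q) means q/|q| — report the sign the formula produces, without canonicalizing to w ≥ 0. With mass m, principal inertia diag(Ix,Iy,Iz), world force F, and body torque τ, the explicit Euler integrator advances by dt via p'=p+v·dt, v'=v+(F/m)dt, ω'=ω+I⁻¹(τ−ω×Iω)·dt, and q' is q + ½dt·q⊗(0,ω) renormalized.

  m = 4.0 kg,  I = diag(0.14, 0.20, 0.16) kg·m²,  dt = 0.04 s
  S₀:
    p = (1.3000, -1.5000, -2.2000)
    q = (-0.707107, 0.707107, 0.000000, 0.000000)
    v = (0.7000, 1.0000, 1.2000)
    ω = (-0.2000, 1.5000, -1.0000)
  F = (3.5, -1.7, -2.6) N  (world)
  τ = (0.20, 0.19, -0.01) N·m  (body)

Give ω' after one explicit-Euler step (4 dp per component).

α = I⁻¹(τ − ω×Iω) = (1.0000, 0.9700, 0.0500)
ω' = ω + α·dt = (-0.1600, 1.5388, -0.9980)

ω' = (-0.1600, 1.5388, -0.9980)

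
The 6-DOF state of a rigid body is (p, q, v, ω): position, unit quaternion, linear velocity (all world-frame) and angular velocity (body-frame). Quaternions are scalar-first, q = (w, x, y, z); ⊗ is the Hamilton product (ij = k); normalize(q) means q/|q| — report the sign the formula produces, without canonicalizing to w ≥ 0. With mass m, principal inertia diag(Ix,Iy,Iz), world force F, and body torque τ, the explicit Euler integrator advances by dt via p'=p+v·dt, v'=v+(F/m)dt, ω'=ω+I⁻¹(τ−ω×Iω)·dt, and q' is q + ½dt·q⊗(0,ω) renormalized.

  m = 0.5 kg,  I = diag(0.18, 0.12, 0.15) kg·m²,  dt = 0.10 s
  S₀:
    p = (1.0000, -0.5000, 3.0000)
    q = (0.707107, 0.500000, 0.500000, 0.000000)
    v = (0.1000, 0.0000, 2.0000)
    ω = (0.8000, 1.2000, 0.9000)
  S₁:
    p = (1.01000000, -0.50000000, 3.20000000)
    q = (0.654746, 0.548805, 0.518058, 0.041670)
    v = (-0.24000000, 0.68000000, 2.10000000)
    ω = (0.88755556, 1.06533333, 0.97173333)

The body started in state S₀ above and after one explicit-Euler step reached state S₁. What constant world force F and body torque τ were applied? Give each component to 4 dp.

rate change Δω = (0.08755556, -0.13466667, 0.07173333)
I·α + gyro = (0.1900, -0.1400, 0.0500)
Δv = v₁−v₀ = (-0.34000000, 0.68000000, 0.10000000)
m·(v₁−v₀)/dt = (-1.7000, 3.4000, 0.5000)

F = (-1.7000, 3.4000, 0.5000)
τ = (0.1900, -0.1400, 0.0500)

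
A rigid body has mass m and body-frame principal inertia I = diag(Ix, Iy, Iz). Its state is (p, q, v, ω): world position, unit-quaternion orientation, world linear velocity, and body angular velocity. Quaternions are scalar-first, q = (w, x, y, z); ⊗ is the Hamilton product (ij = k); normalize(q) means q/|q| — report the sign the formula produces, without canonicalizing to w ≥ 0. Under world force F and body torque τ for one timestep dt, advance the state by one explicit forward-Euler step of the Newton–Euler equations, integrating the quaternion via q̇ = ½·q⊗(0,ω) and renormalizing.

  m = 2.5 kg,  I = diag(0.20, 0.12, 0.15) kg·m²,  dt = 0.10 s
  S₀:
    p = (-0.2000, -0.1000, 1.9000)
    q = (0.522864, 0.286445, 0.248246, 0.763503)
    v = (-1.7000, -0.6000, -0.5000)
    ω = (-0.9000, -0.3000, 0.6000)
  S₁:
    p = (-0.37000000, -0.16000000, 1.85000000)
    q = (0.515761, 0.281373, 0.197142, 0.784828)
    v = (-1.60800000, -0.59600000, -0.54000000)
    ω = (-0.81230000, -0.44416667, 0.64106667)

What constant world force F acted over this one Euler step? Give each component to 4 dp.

F = (2.3000, 0.1000, -1.0000)

velocity change Δv = (0.09200000, 0.00400000, -0.04000000)
applied force F = (2.3000, 0.1000, -1.0000)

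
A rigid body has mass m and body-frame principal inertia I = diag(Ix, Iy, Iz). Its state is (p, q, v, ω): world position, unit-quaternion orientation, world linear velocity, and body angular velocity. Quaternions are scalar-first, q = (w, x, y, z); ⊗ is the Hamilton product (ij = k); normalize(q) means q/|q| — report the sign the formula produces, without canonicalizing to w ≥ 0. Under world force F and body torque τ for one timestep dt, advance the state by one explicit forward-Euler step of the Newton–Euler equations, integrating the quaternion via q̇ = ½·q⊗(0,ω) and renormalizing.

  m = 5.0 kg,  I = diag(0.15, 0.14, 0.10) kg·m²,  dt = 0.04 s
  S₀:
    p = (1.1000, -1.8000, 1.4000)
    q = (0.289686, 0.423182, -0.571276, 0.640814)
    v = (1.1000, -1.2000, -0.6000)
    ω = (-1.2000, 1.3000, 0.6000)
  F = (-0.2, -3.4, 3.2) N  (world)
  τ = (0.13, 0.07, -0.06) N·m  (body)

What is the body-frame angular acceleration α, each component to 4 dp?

gyro term ω×Iω = (-0.0312, -0.0360, 0.0156)
α = I⁻¹(τ − ω×Iω) = (1.0747, 0.7571, -0.7560)

α = (1.0747, 0.7571, -0.7560)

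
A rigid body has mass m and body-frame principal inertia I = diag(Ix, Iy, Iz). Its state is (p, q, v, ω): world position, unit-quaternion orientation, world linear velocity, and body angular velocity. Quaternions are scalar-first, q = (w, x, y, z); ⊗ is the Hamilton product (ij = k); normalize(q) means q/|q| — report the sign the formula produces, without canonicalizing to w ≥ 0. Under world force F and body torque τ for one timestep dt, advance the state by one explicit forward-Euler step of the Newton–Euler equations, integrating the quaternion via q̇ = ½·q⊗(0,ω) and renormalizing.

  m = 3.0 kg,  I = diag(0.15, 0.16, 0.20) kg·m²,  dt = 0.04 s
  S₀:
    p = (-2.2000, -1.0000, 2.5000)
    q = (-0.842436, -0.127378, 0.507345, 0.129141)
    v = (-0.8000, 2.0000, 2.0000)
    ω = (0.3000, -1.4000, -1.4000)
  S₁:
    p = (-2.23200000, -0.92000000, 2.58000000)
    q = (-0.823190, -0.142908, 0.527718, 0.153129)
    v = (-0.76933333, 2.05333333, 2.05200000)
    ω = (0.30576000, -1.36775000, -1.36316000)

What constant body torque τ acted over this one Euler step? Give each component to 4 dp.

ω₁ − ω₀ = (0.00576000, 0.03225000, 0.03684000)
applied torque τ = (0.1000, 0.1500, 0.1800)

τ = (0.1000, 0.1500, 0.1800)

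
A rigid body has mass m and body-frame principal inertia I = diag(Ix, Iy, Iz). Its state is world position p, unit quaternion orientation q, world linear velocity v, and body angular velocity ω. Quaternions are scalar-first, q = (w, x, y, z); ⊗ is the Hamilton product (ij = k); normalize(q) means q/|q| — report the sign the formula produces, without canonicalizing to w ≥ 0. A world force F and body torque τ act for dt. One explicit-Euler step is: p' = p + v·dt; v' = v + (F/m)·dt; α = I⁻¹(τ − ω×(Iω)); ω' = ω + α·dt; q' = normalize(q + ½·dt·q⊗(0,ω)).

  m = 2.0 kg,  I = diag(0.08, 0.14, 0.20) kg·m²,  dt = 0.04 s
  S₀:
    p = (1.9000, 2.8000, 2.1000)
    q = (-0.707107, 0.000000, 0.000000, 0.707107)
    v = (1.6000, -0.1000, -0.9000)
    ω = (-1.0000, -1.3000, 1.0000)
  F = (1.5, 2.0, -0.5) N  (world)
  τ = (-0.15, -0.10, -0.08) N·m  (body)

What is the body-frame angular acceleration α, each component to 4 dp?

gyro term ω×Iω = (-0.0780, 0.1200, 0.0780)
angular accel α = (-0.9000, -1.5714, -0.7900)

α = (-0.9000, -1.5714, -0.7900)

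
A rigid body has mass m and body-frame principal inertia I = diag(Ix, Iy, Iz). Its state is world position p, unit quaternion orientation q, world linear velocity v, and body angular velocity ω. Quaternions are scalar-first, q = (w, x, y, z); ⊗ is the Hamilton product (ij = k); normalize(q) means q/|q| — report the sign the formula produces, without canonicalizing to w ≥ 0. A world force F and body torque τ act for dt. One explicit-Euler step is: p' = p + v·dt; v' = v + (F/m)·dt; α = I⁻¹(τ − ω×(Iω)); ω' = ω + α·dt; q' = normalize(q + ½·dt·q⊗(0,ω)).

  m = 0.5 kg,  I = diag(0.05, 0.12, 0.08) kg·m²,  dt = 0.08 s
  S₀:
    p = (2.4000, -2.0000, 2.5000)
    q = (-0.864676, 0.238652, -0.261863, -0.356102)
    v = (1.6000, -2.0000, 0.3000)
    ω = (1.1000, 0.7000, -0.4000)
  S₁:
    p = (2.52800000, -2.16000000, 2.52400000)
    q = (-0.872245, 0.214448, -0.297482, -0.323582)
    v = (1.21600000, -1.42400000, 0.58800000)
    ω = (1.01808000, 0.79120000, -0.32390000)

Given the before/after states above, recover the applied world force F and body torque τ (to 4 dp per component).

F = (-2.4000, 3.6000, 1.8000)
τ = (-0.0400, 0.1500, 0.1300)

rate change Δω = (-0.08192000, 0.09120000, 0.07610000)
τ = I·(Δω/dt) + ω₀×(Iω₀) = (-0.0400, 0.1500, 0.1300)
Δv = v₁−v₀ = (-0.38400000, 0.57600000, 0.28800000)
F = m·Δv/dt = (-2.4000, 3.6000, 1.8000)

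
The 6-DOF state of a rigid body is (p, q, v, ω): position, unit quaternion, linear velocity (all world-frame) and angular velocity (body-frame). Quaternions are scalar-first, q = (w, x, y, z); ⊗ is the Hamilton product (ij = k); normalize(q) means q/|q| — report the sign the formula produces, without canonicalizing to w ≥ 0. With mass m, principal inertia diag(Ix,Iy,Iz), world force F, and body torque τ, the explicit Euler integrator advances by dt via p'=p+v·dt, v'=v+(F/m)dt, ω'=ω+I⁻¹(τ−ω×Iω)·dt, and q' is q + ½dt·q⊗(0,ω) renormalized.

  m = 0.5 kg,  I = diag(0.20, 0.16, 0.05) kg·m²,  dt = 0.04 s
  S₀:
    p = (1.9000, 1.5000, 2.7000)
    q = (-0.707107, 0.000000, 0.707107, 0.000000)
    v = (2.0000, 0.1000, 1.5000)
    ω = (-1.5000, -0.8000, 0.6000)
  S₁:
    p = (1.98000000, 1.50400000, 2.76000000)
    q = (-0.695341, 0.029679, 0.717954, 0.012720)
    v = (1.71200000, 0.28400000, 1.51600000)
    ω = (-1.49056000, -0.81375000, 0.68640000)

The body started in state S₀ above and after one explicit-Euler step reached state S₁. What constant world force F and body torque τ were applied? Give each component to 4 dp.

ω₁ − ω₀ = (0.00944000, -0.01375000, 0.08640000)
precession coupling = (0.0528, -0.1350, -0.0480)
applied torque τ = (0.1000, -0.1900, 0.0600)
velocity change Δv = (-0.28800000, 0.18400000, 0.01600000)
applied force F = (-3.6000, 2.3000, 0.2000)

F = (-3.6000, 2.3000, 0.2000)
τ = (0.1000, -0.1900, 0.0600)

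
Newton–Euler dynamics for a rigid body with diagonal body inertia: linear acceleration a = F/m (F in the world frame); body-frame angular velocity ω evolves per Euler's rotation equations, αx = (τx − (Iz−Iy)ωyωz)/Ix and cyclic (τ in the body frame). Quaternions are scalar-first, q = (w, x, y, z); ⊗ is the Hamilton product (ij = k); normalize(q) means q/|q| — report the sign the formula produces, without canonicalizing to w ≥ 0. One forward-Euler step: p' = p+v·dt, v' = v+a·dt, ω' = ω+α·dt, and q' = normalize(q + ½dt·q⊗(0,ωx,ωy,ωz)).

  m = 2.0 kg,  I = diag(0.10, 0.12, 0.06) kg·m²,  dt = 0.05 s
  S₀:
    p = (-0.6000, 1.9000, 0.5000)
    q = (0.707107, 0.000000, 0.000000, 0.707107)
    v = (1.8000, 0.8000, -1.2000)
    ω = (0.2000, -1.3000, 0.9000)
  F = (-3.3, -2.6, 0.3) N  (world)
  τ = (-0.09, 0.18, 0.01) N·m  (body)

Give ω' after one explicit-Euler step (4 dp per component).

ω' = (0.1199, -1.2280, 0.9127)

ω×(Iω) gyroscopic = (0.0702, 0.0072, -0.0052)
α = I⁻¹(τ − ω×Iω) = (-1.6020, 1.4400, 0.2533)
ω' = ω + α·dt = (0.1199, -1.2280, 0.9127)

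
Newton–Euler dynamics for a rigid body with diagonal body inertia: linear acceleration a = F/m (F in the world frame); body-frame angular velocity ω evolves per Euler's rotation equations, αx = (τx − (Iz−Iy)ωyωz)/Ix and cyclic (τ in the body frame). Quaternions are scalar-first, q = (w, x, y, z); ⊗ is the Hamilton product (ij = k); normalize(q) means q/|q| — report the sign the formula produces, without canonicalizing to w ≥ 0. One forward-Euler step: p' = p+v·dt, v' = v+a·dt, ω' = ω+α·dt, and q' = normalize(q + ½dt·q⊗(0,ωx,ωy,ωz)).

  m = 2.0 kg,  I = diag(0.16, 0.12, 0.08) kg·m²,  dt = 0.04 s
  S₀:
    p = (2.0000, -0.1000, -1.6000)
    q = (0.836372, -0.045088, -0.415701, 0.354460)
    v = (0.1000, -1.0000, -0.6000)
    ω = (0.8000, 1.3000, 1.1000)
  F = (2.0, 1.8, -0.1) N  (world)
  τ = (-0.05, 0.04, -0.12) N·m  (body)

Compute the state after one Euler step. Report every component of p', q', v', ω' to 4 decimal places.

angular accel α = (0.0450, -0.2533, -0.9800)
new body rate ω' = (0.8018, 1.2899, 1.0608)
q⊗(0,ω) = (0.1865757, -0.2489715, 1.4204484, 1.1939556)
q' = normalize(q + ½dt·q⊗(0,ω)) = (0.8395, -0.0500, -0.3870, 0.3781)
p + v·dt = (2.0040, -0.1400, -1.6240)
new velocity v' = (0.1400, -0.9640, -0.6020)

p' = (2.0040, -0.1400, -1.6240)
q' = (0.8395, -0.0500, -0.3870, 0.3781)
v' = (0.1400, -0.9640, -0.6020)
ω' = (0.8018, 1.2899, 1.0608)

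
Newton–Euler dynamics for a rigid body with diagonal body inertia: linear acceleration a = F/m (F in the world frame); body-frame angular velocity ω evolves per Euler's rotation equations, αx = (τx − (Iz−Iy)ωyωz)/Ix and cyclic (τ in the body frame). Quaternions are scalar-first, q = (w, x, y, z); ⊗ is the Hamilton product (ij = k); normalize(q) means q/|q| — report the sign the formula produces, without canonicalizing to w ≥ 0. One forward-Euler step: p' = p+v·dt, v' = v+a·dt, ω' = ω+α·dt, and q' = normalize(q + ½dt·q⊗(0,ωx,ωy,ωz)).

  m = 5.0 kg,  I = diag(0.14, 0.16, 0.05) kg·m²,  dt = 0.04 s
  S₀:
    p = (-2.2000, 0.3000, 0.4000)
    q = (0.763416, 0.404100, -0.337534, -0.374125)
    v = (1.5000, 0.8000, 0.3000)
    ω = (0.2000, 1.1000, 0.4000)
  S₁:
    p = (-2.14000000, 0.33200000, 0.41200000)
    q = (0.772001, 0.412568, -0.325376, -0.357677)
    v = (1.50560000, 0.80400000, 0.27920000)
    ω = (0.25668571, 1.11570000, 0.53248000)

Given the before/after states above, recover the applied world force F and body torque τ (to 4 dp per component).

rate change Δω = (0.05668571, 0.01570000, 0.13248000)
ω₀×(Iω₀) = (-0.0484, 0.0072, 0.0044)
applied torque τ = (0.1500, 0.0700, 0.1700)
velocity change Δv = (0.00560000, 0.00400000, -0.02080000)
applied force F = (0.7000, 0.5000, -2.6000)

F = (0.7000, 0.5000, -2.6000)
τ = (0.1500, 0.0700, 0.1700)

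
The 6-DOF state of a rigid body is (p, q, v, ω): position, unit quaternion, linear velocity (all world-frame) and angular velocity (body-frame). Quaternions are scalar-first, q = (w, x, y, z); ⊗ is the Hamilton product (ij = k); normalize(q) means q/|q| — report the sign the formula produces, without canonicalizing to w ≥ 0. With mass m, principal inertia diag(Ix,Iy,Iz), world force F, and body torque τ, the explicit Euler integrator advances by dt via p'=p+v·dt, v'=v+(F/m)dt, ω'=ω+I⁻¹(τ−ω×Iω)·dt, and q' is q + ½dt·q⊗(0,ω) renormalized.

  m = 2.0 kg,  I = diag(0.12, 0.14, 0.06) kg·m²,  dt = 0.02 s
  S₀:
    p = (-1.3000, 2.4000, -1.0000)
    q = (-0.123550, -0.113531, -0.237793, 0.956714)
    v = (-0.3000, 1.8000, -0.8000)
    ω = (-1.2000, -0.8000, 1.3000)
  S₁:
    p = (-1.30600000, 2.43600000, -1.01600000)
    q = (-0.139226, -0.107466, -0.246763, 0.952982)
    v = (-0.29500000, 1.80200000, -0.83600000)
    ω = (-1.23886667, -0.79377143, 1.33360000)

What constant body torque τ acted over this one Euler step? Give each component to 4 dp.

τ = (-0.1500, -0.0500, 0.1200)

rate change Δω = (-0.03886667, 0.00622857, 0.03360000)
applied torque τ = (-0.1500, -0.0500, 0.1200)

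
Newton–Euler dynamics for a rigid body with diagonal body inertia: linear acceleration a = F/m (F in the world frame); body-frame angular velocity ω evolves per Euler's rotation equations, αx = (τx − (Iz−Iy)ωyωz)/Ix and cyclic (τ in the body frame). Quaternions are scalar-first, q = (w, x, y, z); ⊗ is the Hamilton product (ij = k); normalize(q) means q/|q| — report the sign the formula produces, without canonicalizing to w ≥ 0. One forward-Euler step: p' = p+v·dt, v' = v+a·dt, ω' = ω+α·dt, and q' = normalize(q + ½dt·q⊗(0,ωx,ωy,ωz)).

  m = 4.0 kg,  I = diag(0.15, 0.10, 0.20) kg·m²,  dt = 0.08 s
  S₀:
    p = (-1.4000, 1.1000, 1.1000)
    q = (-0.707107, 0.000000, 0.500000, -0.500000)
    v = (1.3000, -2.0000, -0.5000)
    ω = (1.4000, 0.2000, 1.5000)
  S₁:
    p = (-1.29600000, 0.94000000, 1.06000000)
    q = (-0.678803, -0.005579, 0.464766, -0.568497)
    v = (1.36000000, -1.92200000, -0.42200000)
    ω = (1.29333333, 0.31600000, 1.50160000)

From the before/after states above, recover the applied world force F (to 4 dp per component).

v₁ − v₀ = (0.06000000, 0.07800000, 0.07800000)
applied force F = (3.0000, 3.9000, 3.9000)

F = (3.0000, 3.9000, 3.9000)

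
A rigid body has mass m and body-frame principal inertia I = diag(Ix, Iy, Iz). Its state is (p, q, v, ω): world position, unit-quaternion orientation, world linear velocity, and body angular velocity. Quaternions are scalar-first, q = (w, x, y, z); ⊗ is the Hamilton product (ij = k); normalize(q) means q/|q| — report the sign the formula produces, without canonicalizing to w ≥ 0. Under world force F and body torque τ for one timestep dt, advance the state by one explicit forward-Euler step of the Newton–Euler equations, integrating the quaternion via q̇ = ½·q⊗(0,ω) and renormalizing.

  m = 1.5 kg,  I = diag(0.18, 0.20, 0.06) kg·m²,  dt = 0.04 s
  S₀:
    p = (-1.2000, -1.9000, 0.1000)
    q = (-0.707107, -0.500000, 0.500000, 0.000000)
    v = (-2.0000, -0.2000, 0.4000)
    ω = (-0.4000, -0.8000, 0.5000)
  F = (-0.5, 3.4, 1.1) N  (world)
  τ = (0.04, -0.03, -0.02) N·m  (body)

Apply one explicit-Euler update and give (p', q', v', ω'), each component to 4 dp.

(τ − ω×Iω)/I = (-0.0889, -0.0300, -0.4400)
new body rate ω' = (-0.4036, -0.8012, 0.4824)
q⊗(0,ω) = (0.2000000, 0.5328428, 0.8156856, 0.2464465)
updated quaternion q' = (-0.7030, -0.4892, 0.5162, 0.0049)
linear accel F/m = (-0.3333, 2.2667, 0.7333)
p' = p + v·dt = (-1.2800, -1.9080, 0.1160)
v + (F/m)dt = (-2.0133, -0.1093, 0.4293)

p' = (-1.2800, -1.9080, 0.1160)
q' = (-0.7030, -0.4892, 0.5162, 0.0049)
v' = (-2.0133, -0.1093, 0.4293)
ω' = (-0.4036, -0.8012, 0.4824)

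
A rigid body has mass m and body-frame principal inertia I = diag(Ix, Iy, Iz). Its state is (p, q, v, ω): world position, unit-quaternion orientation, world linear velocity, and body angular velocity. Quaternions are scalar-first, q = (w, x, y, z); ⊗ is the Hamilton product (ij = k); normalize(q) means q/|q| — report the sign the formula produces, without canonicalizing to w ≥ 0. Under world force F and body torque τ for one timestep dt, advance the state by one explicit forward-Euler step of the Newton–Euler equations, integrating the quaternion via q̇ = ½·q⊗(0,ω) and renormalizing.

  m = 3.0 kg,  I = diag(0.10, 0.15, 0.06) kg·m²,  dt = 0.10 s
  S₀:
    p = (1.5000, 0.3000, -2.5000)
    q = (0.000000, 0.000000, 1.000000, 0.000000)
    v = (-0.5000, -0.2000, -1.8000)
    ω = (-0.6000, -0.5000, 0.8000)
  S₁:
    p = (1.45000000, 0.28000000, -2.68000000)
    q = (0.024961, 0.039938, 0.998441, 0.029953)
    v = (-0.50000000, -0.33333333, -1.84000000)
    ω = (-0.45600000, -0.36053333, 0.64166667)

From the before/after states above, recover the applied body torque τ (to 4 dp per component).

ω₁ − ω₀ = (0.14400000, 0.13946667, -0.15833333)
τ = I·(Δω/dt) + ω₀×(Iω₀) = (0.1800, 0.1900, -0.0800)

τ = (0.1800, 0.1900, -0.0800)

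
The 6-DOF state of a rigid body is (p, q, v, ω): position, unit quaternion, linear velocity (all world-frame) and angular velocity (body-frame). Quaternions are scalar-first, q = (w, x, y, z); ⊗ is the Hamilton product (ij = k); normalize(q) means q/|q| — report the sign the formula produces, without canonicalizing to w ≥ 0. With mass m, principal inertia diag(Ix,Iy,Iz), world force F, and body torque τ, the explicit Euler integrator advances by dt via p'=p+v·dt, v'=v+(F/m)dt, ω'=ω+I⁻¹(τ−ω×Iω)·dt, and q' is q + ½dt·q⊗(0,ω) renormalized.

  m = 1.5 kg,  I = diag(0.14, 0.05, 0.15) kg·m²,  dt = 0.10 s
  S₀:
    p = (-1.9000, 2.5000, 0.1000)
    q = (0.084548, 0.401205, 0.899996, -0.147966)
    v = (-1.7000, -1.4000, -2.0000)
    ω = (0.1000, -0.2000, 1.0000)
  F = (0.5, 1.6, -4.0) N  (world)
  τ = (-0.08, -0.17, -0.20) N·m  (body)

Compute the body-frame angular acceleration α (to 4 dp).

α = (-0.4286, -3.3800, -1.3453)

gyro term ω×Iω = (-0.0200, -0.0010, 0.0018)
α = I⁻¹(τ − ω×Iω) = (-0.4286, -3.3800, -1.3453)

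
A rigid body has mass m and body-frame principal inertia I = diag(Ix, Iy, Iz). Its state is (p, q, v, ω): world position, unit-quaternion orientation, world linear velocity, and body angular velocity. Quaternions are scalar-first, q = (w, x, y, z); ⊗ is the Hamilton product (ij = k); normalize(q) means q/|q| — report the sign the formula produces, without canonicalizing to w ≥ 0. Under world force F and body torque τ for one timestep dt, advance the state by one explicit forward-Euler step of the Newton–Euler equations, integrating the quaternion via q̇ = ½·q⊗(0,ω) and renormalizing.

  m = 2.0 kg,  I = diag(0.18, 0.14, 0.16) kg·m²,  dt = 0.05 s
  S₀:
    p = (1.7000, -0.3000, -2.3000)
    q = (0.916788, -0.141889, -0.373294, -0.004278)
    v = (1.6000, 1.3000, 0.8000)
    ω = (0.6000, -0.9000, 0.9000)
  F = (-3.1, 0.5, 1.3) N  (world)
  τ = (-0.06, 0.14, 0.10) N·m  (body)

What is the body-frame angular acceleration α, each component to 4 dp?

α = (-0.2433, 0.9229, 0.4900)

gyro term ω×Iω = (-0.0162, 0.0108, 0.0216)
(τ − ω×Iω)/I = (-0.2433, 0.9229, 0.4900)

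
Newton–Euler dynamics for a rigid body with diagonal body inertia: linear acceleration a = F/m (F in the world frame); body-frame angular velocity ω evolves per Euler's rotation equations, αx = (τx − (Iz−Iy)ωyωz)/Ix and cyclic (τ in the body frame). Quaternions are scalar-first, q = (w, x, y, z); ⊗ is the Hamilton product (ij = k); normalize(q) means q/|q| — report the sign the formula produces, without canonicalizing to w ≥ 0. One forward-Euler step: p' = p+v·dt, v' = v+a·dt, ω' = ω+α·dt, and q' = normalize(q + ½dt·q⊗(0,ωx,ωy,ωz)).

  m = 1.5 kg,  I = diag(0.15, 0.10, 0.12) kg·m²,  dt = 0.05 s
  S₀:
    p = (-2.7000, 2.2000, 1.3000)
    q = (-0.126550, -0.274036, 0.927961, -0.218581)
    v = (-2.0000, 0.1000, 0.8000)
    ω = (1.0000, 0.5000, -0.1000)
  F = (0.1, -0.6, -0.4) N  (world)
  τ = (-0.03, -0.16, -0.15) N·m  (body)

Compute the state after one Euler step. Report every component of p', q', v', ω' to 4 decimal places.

(τ − ω×Iω)/I = (-0.1933, -1.5700, -1.0417)
ω' = ω + α·dt = (0.9903, 0.4215, -0.1521)
q⊗(0,ω) = (-0.2118026, -0.1100556, -0.3092596, -1.0523240)
q' = normalize(q + ½dt·q⊗(0,ω)) = (-0.1318, -0.2767, 0.9199, -0.2448)
linear accel F/m = (0.0667, -0.4000, -0.2667)
p' = p + v·dt = (-2.8000, 2.2050, 1.3400)
v' = v + a·dt = (-1.9967, 0.0800, 0.7867)

p' = (-2.8000, 2.2050, 1.3400)
q' = (-0.1318, -0.2767, 0.9199, -0.2448)
v' = (-1.9967, 0.0800, 0.7867)
ω' = (0.9903, 0.4215, -0.1521)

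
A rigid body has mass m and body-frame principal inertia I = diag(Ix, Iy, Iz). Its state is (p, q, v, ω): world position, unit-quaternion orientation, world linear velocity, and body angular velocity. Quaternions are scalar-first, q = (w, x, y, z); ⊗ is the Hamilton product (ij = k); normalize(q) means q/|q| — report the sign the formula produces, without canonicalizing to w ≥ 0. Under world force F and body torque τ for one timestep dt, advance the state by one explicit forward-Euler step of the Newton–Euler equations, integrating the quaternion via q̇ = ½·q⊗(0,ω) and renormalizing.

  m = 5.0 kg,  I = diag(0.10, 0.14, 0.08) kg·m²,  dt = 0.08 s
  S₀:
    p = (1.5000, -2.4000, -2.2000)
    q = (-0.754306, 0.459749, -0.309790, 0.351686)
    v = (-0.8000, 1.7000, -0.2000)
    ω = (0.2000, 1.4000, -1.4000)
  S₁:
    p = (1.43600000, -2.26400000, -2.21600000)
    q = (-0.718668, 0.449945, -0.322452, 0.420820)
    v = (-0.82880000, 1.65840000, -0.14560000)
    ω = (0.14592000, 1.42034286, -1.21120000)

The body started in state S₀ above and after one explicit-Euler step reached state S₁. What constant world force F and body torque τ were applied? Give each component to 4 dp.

Δv = v₁−v₀ = (-0.02880000, -0.04160000, 0.05440000)
F = m·Δv/dt = (-1.8000, -2.6000, 3.4000)
ω₁ − ω₀ = (-0.05408000, 0.02034286, 0.18880000)
gyro term ω₀×Iω₀ = (0.1176, -0.0056, 0.0112)
applied torque τ = (0.0500, 0.0300, 0.2000)

F = (-1.8000, -2.6000, 3.4000)
τ = (0.0500, 0.0300, 0.2000)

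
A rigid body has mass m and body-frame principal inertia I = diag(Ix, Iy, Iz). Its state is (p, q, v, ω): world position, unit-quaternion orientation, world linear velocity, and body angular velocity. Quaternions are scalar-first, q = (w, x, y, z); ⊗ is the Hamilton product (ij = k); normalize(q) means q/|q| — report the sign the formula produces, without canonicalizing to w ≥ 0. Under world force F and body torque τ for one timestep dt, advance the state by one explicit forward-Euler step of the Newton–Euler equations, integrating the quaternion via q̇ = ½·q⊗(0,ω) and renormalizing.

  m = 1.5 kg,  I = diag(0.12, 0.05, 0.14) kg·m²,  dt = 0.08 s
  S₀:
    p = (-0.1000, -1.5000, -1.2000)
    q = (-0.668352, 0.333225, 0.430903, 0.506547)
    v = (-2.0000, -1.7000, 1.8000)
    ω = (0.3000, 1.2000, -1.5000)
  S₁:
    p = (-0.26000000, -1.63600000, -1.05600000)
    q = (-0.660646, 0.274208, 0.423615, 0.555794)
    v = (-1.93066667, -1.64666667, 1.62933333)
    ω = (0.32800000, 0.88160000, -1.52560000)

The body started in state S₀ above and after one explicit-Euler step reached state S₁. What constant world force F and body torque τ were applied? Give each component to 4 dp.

Δω = ω₁−ω₀ = (0.02800000, -0.31840000, -0.02560000)
I·α + gyro = (-0.1200, -0.1900, -0.0700)
v₁ − v₀ = (0.06933333, 0.05333333, -0.17066667)
m·(v₁−v₀)/dt = (1.3000, 1.0000, -3.2000)

F = (1.3000, 1.0000, -3.2000)
τ = (-0.1200, -0.1900, -0.0700)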